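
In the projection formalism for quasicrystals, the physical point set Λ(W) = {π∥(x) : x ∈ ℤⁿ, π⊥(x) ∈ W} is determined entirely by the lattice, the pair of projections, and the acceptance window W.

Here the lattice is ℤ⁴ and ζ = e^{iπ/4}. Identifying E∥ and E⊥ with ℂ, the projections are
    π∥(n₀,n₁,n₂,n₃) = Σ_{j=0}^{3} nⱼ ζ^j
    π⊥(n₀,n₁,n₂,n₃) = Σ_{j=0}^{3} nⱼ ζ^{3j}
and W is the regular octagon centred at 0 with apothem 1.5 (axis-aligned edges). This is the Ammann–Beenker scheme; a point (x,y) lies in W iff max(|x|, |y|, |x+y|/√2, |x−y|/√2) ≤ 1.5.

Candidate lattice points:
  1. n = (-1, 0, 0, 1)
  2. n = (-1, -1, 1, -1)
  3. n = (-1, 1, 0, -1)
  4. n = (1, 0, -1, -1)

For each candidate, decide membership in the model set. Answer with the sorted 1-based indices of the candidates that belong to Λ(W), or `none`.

With ζ = e^{iπ/4} the internal vectors are ζ^0,ζ^3,ζ^6,ζ^9.
candidate 1: n = (-1, 0, 0, 1) → π⊥ ≈ (-0.2929, +0.7071); max(|x|,|y|,|x±y|/√2) = 0.7071 ≤ 1.5 ⇒ ∈ W
candidate 2: n = (-1, -1, 1, -1) → π⊥ ≈ (-1.0000, -2.4142); max(|x|,|y|,|x±y|/√2) = 2.4142 > 1.5 ⇒ ∉ W
candidate 3: n = (-1, 1, 0, -1) → π⊥ ≈ (-2.4142, +0.0000); max(|x|,|y|,|x±y|/√2) = 2.4142 > 1.5 ⇒ ∉ W
candidate 4: n = (1, 0, -1, -1) → π⊥ ≈ (+0.2929, +0.2929); max(|x|,|y|,|x±y|/√2) = 0.4142 ≤ 1.5 ⇒ ∈ W

1, 4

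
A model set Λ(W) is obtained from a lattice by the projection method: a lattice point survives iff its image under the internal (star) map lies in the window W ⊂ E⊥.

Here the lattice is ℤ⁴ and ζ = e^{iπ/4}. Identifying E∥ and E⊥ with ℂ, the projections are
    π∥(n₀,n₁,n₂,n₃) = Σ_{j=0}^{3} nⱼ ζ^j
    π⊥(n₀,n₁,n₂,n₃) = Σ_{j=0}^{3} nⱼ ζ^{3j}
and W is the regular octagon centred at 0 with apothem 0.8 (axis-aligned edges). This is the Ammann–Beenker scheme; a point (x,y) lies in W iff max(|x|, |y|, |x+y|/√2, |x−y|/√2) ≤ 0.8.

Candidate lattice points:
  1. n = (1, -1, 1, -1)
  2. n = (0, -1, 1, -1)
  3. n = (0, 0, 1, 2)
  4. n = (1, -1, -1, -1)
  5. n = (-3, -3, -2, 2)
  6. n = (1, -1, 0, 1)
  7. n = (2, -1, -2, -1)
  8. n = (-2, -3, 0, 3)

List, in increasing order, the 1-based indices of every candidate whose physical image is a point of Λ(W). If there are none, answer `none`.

none

π⊥(n) = n₀ + n₁ζ³ + n₂ζ⁶ + n₃ζ⁹ where ζ = e^{iπ/4}.
#1 (1, -1, 1, -1): internal (1.000000, -2.414214); octagon support 2.414214 vs apothem 0.8 → ∉ W
#2 (0, -1, 1, -1): internal (0.000000, -2.414214); octagon support 2.414214 vs apothem 0.8 → ∉ W
#3 (0, 0, 1, 2): internal (1.414214, 0.414214); octagon support 1.414214 vs apothem 0.8 → ∉ W
#4 (1, -1, -1, -1): internal (1.000000, -0.414214); octagon support 1.000000 vs apothem 0.8 → ∉ W
#5 (-3, -3, -2, 2): internal (0.535534, 1.292893); octagon support 1.292893 vs apothem 0.8 → ∉ W
#6 (1, -1, 0, 1): internal (2.414214, 0.000000); octagon support 2.414214 vs apothem 0.8 → ∉ W
#7 (2, -1, -2, -1): internal (2.000000, 0.585786); octagon support 2.000000 vs apothem 0.8 → ∉ W
#8 (-2, -3, 0, 3): internal (2.242641, 0.000000); octagon support 2.242641 vs apothem 0.8 → ∉ W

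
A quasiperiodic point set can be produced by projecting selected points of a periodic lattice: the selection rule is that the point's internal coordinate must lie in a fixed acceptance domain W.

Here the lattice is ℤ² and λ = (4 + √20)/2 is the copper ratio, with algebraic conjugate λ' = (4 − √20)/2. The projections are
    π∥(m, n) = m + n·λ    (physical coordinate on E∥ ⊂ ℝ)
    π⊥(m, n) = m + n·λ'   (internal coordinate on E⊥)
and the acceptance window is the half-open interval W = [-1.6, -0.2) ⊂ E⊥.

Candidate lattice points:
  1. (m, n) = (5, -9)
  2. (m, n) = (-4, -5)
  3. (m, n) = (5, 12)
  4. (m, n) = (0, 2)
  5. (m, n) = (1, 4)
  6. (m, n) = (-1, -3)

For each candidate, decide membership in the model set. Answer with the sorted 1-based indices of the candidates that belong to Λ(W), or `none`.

λ' = (4−√20)/2 ≈ -0.2361.
#1 (5,-9): internal coord 5 + (-9)·λ' = +7.1246; +7.1246 ∉ [-1.6, -0.2) → out
#2 (-4,-5): internal coord -4 + (-5)·λ' = -2.8197; -2.8197 ∉ [-1.6, -0.2) → out
#3 (5,12): internal coord 5 + (12)·λ' = +2.1672; +2.1672 ∉ [-1.6, -0.2) → out
#4 (0,2): internal coord 0 + (2)·λ' = -0.4721; -0.4721 ∈ [-1.6, -0.2) → IN Λ
#5 (1,4): internal coord 1 + (4)·λ' = +0.0557; +0.0557 ∉ [-1.6, -0.2) → out
#6 (-1,-3): internal coord -1 + (-3)·λ' = -0.2918; -0.2918 ∈ [-1.6, -0.2) → IN Λ

4, 6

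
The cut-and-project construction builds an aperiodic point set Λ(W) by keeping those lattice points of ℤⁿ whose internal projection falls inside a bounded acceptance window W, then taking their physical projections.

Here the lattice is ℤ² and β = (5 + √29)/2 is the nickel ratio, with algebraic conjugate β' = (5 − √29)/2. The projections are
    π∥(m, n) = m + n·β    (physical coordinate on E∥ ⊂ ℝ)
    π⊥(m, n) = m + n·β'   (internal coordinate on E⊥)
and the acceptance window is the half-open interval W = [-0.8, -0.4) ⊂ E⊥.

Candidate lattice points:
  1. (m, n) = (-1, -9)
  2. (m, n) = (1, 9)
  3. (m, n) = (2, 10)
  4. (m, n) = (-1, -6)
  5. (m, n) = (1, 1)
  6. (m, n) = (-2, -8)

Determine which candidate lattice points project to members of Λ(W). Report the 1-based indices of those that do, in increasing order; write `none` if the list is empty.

Compute β' = (5−√29)/2 = -0.19258, so π⊥(m,n) = m -0.19258·n.
candidate 1: (m,n)=(-1,-9) → π∥ = -1-9·β ≈ -47.73324, π⊥ = -1-9·β' ≈ 0.73324 ∉ [-0.8, -0.4) ⇒ out
candidate 2: (m,n)=(1,9) → π∥ = 1+9·β ≈ 47.73324, π⊥ = 1+9·β' ≈ -0.73324 ∈ [-0.8, -0.4) ⇒ IN Λ
candidate 3: (m,n)=(2,10) → π∥ = 2+10·β ≈ 53.92582, π⊥ = 2+10·β' ≈ 0.07418 ∉ [-0.8, -0.4) ⇒ out
candidate 4: (m,n)=(-1,-6) → π∥ = -1-6·β ≈ -32.15549, π⊥ = -1-6·β' ≈ 0.15549 ∉ [-0.8, -0.4) ⇒ out
candidate 5: (m,n)=(1,1) → π∥ = 1+1·β ≈ 6.19258, π⊥ = 1+1·β' ≈ 0.80742 ∉ [-0.8, -0.4) ⇒ out
candidate 6: (m,n)=(-2,-8) → π∥ = -2-8·β ≈ -43.54066, π⊥ = -2-8·β' ≈ -0.45934 ∈ [-0.8, -0.4) ⇒ IN Λ

2, 6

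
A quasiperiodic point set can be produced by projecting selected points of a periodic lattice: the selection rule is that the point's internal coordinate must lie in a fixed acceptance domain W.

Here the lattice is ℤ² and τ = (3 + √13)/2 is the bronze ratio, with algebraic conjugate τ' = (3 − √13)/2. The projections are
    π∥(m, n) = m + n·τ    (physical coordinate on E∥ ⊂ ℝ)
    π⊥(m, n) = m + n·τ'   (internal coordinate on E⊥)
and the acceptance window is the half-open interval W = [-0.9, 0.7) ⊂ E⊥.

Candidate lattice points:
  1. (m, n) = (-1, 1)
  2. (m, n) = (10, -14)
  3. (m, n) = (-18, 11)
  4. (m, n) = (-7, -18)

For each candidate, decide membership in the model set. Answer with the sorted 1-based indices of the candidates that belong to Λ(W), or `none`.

none

τ' = (3−√13)/2 ≈ -0.302776.
#1 (-1,1): internal coord -1 + (1)·τ' = -1.302776; -1.302776 ∉ [-0.9, 0.7) → out
#2 (10,-14): internal coord 10 + (-14)·τ' = +14.238859; +14.238859 ∉ [-0.9, 0.7) → out
#3 (-18,11): internal coord -18 + (11)·τ' = -21.330532; -21.330532 ∉ [-0.9, 0.7) → out
#4 (-7,-18): internal coord -7 + (-18)·τ' = -1.550039; -1.550039 ∉ [-0.9, 0.7) → out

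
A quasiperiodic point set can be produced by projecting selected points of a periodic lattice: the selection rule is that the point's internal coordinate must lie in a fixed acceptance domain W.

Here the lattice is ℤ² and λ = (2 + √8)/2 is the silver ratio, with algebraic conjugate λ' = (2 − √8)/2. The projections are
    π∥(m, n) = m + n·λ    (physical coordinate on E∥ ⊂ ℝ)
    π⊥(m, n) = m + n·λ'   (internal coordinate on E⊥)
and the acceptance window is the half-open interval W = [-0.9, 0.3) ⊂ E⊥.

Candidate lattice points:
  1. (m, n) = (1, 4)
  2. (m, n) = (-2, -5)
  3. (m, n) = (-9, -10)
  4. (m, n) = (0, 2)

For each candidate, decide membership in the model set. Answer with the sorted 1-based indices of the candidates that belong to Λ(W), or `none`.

1, 2, 4

λ' = (2−√8)/2 ≈ -0.4142.
[1] lift (1,4): star map gives -0.6569; window check -0.9 ≤ -0.6569 < 0.3 is true → IN Λ
[2] lift (-2,-5): star map gives 0.0711; window check -0.9 ≤ 0.0711 < 0.3 is true → IN Λ
[3] lift (-9,-10): star map gives -4.8579; window check -0.9 ≤ -4.8579 < 0.3 is false → out
[4] lift (0,2): star map gives -0.8284; window check -0.9 ≤ -0.8284 < 0.3 is true → IN Λ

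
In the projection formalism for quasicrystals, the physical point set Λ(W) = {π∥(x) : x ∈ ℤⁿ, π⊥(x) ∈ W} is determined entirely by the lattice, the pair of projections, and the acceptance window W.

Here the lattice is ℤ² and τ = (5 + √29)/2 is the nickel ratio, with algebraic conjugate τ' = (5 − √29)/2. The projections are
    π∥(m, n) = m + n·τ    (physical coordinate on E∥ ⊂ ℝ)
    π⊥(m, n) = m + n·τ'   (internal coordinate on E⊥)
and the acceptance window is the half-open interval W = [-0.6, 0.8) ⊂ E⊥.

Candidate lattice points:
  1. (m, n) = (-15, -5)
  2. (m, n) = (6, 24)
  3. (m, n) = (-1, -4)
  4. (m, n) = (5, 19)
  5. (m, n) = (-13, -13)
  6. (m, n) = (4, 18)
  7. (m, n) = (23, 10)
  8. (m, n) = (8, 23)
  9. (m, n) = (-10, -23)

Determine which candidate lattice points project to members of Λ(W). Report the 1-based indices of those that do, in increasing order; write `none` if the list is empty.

Compute τ' = (5−√29)/2 = -0.1926, so π⊥(m,n) = m -0.1926·n.
candidate 1: (m,n)=(-15,-5) → π∥ = -15-5·τ ≈ -40.9629, π⊥ = -15-5·τ' ≈ -14.0371 ∉ [-0.6, 0.8) ⇒ out
candidate 2: (m,n)=(6,24) → π∥ = 6+24·τ ≈ 130.6220, π⊥ = 6+24·τ' ≈ 1.3780 ∉ [-0.6, 0.8) ⇒ out
candidate 3: (m,n)=(-1,-4) → π∥ = -1-4·τ ≈ -21.7703, π⊥ = -1-4·τ' ≈ -0.2297 ∈ [-0.6, 0.8) ⇒ IN Λ
candidate 4: (m,n)=(5,19) → π∥ = 5+19·τ ≈ 103.6591, π⊥ = 5+19·τ' ≈ 1.3409 ∉ [-0.6, 0.8) ⇒ out
candidate 5: (m,n)=(-13,-13) → π∥ = -13-13·τ ≈ -80.5036, π⊥ = -13-13·τ' ≈ -10.4964 ∉ [-0.6, 0.8) ⇒ out
candidate 6: (m,n)=(4,18) → π∥ = 4+18·τ ≈ 97.4665, π⊥ = 4+18·τ' ≈ 0.5335 ∈ [-0.6, 0.8) ⇒ IN Λ
candidate 7: (m,n)=(23,10) → π∥ = 23+10·τ ≈ 74.9258, π⊥ = 23+10·τ' ≈ 21.0742 ∉ [-0.6, 0.8) ⇒ out
candidate 8: (m,n)=(8,23) → π∥ = 8+23·τ ≈ 127.4294, π⊥ = 8+23·τ' ≈ 3.5706 ∉ [-0.6, 0.8) ⇒ out
candidate 9: (m,n)=(-10,-23) → π∥ = -10-23·τ ≈ -129.4294, π⊥ = -10-23·τ' ≈ -5.5706 ∉ [-0.6, 0.8) ⇒ out

3, 6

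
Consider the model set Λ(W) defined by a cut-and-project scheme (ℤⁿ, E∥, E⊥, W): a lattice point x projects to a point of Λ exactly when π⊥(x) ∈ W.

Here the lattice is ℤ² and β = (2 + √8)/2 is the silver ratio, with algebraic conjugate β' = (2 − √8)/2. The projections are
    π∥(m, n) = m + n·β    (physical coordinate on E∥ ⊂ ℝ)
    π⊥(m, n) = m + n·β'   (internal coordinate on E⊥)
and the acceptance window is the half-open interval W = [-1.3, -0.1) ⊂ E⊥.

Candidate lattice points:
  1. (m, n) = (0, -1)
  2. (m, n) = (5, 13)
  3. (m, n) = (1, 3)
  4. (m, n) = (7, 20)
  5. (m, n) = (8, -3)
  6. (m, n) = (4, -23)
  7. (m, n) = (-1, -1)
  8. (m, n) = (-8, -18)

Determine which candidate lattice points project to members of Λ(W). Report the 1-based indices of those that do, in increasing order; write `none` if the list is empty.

β' = (2−√8)/2 ≈ -0.414214.
[1] lift (0,-1): star map gives 0.414214; window check -1.3 ≤ 0.414214 < -0.1 is false → out
[2] lift (5,13): star map gives -0.384776; window check -1.3 ≤ -0.384776 < -0.1 is true → IN Λ
[3] lift (1,3): star map gives -0.242641; window check -1.3 ≤ -0.242641 < -0.1 is true → IN Λ
[4] lift (7,20): star map gives -1.284271; window check -1.3 ≤ -1.284271 < -0.1 is true → IN Λ
[5] lift (8,-3): star map gives 9.242641; window check -1.3 ≤ 9.242641 < -0.1 is false → out
[6] lift (4,-23): star map gives 13.526912; window check -1.3 ≤ 13.526912 < -0.1 is false → out
[7] lift (-1,-1): star map gives -0.585786; window check -1.3 ≤ -0.585786 < -0.1 is true → IN Λ
[8] lift (-8,-18): star map gives -0.544156; window check -1.3 ≤ -0.544156 < -0.1 is true → IN Λ

2, 3, 4, 7, 8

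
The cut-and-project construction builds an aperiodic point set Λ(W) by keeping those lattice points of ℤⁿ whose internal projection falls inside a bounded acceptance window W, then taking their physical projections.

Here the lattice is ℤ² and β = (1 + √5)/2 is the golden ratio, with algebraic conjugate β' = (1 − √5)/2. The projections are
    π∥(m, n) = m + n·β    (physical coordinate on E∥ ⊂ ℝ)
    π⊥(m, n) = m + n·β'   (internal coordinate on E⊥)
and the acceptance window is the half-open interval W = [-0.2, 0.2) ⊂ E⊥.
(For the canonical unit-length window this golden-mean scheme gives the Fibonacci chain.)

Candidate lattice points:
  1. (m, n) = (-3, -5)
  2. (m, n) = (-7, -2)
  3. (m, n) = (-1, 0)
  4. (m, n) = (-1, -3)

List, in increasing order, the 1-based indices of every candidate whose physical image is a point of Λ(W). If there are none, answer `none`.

Numerically β ≈ 1.618034 and β' = −1/β ≈ -0.618034.
candidate 1: (m,n)=(-3,-5) → π∥ = -3-5·β ≈ -11.090170, π⊥ = -3-5·β' ≈ 0.090170 ∈ [-0.2, 0.2) ⇒ IN Λ
candidate 2: (m,n)=(-7,-2) → π∥ = -7-2·β ≈ -10.236068, π⊥ = -7-2·β' ≈ -5.763932 ∉ [-0.2, 0.2) ⇒ out
candidate 3: (m,n)=(-1,0) → π∥ = -1+0·β ≈ -1.000000, π⊥ = -1+0·β' ≈ -1.000000 ∉ [-0.2, 0.2) ⇒ out
candidate 4: (m,n)=(-1,-3) → π∥ = -1-3·β ≈ -5.854102, π⊥ = -1-3·β' ≈ 0.854102 ∉ [-0.2, 0.2) ⇒ out

1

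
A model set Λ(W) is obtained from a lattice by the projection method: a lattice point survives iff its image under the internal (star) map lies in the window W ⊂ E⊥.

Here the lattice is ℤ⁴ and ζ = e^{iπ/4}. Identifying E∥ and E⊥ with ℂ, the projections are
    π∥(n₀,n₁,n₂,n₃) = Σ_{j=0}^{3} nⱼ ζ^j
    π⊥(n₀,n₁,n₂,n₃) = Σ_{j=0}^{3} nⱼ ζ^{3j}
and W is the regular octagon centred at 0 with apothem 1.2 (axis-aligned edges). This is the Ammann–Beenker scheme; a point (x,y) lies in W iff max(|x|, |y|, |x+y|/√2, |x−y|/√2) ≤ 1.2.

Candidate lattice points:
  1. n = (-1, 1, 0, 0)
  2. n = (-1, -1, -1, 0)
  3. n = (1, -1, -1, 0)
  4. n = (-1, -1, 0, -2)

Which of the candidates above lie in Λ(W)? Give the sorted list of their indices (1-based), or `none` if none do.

2

π⊥(n) = n₀ + n₁ζ³ + n₂ζ⁶ + n₃ζ⁹ where ζ = e^{iπ/4}.
#1 (-1, 1, 0, 0): internal (-1.70711, 0.70711); octagon support 1.70711 vs apothem 1.2 → ∉ W
#2 (-1, -1, -1, 0): internal (-0.29289, 0.29289); octagon support 0.41421 vs apothem 1.2 → ∈ W
#3 (1, -1, -1, 0): internal (1.70711, 0.29289); octagon support 1.70711 vs apothem 1.2 → ∉ W
#4 (-1, -1, 0, -2): internal (-1.70711, -2.12132); octagon support 2.70711 vs apothem 1.2 → ∉ W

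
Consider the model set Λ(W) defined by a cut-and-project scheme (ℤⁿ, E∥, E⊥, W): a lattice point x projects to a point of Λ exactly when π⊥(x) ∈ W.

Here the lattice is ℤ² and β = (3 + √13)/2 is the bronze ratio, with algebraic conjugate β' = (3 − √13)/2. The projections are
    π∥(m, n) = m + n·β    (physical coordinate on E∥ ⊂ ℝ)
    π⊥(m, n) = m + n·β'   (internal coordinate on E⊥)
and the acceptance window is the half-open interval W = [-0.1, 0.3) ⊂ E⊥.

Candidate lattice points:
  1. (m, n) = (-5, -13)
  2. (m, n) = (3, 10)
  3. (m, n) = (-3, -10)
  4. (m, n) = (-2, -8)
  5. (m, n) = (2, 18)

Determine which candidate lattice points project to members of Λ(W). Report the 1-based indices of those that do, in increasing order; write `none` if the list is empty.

Compute β' = (3−√13)/2 = -0.3028, so π⊥(m,n) = m -0.3028·n.
candidate 1: (m,n)=(-5,-13) → π∥ = -5-13·β ≈ -47.9361, π⊥ = -5-13·β' ≈ -1.0639 ∉ [-0.1, 0.3) ⇒ out
candidate 2: (m,n)=(3,10) → π∥ = 3+10·β ≈ 36.0278, π⊥ = 3+10·β' ≈ -0.0278 ∈ [-0.1, 0.3) ⇒ IN Λ
candidate 3: (m,n)=(-3,-10) → π∥ = -3-10·β ≈ -36.0278, π⊥ = -3-10·β' ≈ 0.0278 ∈ [-0.1, 0.3) ⇒ IN Λ
candidate 4: (m,n)=(-2,-8) → π∥ = -2-8·β ≈ -28.4222, π⊥ = -2-8·β' ≈ 0.4222 ∉ [-0.1, 0.3) ⇒ out
candidate 5: (m,n)=(2,18) → π∥ = 2+18·β ≈ 61.4500, π⊥ = 2+18·β' ≈ -3.4500 ∉ [-0.1, 0.3) ⇒ out

2, 3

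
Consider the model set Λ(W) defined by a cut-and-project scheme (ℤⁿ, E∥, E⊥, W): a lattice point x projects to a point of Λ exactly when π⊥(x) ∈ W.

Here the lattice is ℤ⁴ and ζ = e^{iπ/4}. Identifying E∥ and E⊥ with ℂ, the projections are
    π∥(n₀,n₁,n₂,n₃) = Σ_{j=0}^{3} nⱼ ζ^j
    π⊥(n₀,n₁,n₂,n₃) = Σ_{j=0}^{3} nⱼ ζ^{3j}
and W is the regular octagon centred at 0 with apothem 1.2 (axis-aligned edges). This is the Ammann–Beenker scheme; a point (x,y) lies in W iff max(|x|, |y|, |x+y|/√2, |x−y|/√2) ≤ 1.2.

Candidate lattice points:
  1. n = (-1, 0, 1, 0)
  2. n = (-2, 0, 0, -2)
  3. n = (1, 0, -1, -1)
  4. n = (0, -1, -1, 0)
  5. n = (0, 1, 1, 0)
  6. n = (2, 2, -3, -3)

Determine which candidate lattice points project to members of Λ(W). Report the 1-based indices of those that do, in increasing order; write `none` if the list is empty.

3, 4, 5

π⊥(n) = n₀ + n₁ζ³ + n₂ζ⁶ + n₃ζ⁹ where ζ = e^{iπ/4}.
#1 (-1, 0, 1, 0): internal (-1.0000, -1.0000); octagon support 1.4142 vs apothem 1.2 → ∉ W
#2 (-2, 0, 0, -2): internal (-3.4142, -1.4142); octagon support 3.4142 vs apothem 1.2 → ∉ W
#3 (1, 0, -1, -1): internal (0.2929, 0.2929); octagon support 0.4142 vs apothem 1.2 → ∈ W
#4 (0, -1, -1, 0): internal (0.7071, 0.2929); octagon support 0.7071 vs apothem 1.2 → ∈ W
#5 (0, 1, 1, 0): internal (-0.7071, -0.2929); octagon support 0.7071 vs apothem 1.2 → ∈ W
#6 (2, 2, -3, -3): internal (-1.5355, 2.2929); octagon support 2.7071 vs apothem 1.2 → ∉ W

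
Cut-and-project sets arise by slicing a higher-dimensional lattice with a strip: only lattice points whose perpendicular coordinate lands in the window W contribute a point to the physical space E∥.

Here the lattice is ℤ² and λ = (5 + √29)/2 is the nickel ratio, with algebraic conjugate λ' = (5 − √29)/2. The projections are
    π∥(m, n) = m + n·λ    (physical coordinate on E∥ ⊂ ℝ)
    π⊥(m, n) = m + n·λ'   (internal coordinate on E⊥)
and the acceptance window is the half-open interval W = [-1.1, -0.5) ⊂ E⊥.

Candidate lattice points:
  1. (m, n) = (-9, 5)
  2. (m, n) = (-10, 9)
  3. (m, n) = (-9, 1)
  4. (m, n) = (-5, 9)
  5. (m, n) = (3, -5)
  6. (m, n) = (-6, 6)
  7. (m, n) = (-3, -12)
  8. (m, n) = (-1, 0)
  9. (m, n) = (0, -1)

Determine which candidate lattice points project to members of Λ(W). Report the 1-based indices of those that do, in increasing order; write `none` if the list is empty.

7, 8

λ' = (5−√29)/2 ≈ -0.19258.
[1] lift (-9,5): star map gives -9.96291; window check -1.1 ≤ -9.96291 < -0.5 is false → out
[2] lift (-10,9): star map gives -11.73324; window check -1.1 ≤ -11.73324 < -0.5 is false → out
[3] lift (-9,1): star map gives -9.19258; window check -1.1 ≤ -9.19258 < -0.5 is false → out
[4] lift (-5,9): star map gives -6.73324; window check -1.1 ≤ -6.73324 < -0.5 is false → out
[5] lift (3,-5): star map gives 3.96291; window check -1.1 ≤ 3.96291 < -0.5 is false → out
[6] lift (-6,6): star map gives -7.15549; window check -1.1 ≤ -7.15549 < -0.5 is false → out
[7] lift (-3,-12): star map gives -0.68901; window check -1.1 ≤ -0.68901 < -0.5 is true → IN Λ
[8] lift (-1,0): star map gives -1.00000; window check -1.1 ≤ -1.00000 < -0.5 is true → IN Λ
[9] lift (0,-1): star map gives 0.19258; window check -1.1 ≤ 0.19258 < -0.5 is false → out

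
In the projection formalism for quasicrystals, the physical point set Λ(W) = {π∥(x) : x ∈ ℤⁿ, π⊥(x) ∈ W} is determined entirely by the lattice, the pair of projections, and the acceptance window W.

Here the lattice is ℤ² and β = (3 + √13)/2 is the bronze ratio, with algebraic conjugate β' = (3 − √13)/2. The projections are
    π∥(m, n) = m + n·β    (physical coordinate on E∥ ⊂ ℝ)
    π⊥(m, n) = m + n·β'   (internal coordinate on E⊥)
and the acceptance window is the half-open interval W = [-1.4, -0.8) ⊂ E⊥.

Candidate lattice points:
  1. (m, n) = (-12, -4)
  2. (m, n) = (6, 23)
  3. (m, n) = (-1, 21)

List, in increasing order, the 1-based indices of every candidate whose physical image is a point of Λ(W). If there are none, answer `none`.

2

Numerically β ≈ 3.30278 and β' = −1/β ≈ -0.30278.
#1 (-12,-4): internal coord -12 + (-4)·β' = -10.78890; -10.78890 ∉ [-1.4, -0.8) → out
#2 (6,23): internal coord 6 + (23)·β' = -0.96384; -0.96384 ∈ [-1.4, -0.8) → IN Λ
#3 (-1,21): internal coord -1 + (21)·β' = -7.35829; -7.35829 ∉ [-1.4, -0.8) → out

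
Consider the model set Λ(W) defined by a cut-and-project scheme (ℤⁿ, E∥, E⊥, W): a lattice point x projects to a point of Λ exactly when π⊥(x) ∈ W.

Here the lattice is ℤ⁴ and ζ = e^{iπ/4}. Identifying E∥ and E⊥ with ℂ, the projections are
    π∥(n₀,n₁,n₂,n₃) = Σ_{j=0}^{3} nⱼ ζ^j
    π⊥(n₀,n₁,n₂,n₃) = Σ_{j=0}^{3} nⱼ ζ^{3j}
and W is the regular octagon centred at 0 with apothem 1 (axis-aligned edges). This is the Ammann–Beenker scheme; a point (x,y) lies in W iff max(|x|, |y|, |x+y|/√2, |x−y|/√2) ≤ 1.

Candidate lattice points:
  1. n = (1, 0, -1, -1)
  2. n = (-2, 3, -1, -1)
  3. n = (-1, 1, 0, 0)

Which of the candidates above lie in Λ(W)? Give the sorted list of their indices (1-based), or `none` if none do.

With ζ = e^{iπ/4} the internal vectors are ζ^0,ζ^3,ζ^6,ζ^9.
candidate 1: n = (1, 0, -1, -1) → π⊥ ≈ (+0.292893, +0.292893); max(|x|,|y|,|x±y|/√2) = 0.414214 ≤ 1 ⇒ ∈ W
candidate 2: n = (-2, 3, -1, -1) → π⊥ ≈ (-4.828427, +2.414214); max(|x|,|y|,|x±y|/√2) = 5.121320 > 1 ⇒ ∉ W
candidate 3: n = (-1, 1, 0, 0) → π⊥ ≈ (-1.707107, +0.707107); max(|x|,|y|,|x±y|/√2) = 1.707107 > 1 ⇒ ∉ W

1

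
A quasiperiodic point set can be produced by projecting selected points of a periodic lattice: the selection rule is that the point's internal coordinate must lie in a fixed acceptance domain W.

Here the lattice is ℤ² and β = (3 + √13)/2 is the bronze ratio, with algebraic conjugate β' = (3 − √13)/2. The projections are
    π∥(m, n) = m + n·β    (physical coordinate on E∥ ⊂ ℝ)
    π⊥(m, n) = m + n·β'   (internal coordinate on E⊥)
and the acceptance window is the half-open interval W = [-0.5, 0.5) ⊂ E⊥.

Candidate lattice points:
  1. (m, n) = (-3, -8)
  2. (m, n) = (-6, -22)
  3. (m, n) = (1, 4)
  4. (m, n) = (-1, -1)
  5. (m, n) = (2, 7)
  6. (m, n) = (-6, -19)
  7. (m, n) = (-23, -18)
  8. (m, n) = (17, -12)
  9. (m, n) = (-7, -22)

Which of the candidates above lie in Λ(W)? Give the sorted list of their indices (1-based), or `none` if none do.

3, 5, 6, 9

Compute β' = (3−√13)/2 = -0.3028, so π⊥(m,n) = m -0.3028·n.
candidate 1: (m,n)=(-3,-8) → π∥ = -3-8·β ≈ -29.4222, π⊥ = -3-8·β' ≈ -0.5778 ∉ [-0.5, 0.5) ⇒ out
candidate 2: (m,n)=(-6,-22) → π∥ = -6-22·β ≈ -78.6611, π⊥ = -6-22·β' ≈ 0.6611 ∉ [-0.5, 0.5) ⇒ out
candidate 3: (m,n)=(1,4) → π∥ = 1+4·β ≈ 14.2111, π⊥ = 1+4·β' ≈ -0.2111 ∈ [-0.5, 0.5) ⇒ IN Λ
candidate 4: (m,n)=(-1,-1) → π∥ = -1-1·β ≈ -4.3028, π⊥ = -1-1·β' ≈ -0.6972 ∉ [-0.5, 0.5) ⇒ out
candidate 5: (m,n)=(2,7) → π∥ = 2+7·β ≈ 25.1194, π⊥ = 2+7·β' ≈ -0.1194 ∈ [-0.5, 0.5) ⇒ IN Λ
candidate 6: (m,n)=(-6,-19) → π∥ = -6-19·β ≈ -68.7527, π⊥ = -6-19·β' ≈ -0.2473 ∈ [-0.5, 0.5) ⇒ IN Λ
candidate 7: (m,n)=(-23,-18) → π∥ = -23-18·β ≈ -82.4500, π⊥ = -23-18·β' ≈ -17.5500 ∉ [-0.5, 0.5) ⇒ out
candidate 8: (m,n)=(17,-12) → π∥ = 17-12·β ≈ -22.6333, π⊥ = 17-12·β' ≈ 20.6333 ∉ [-0.5, 0.5) ⇒ out
candidate 9: (m,n)=(-7,-22) → π∥ = -7-22·β ≈ -79.6611, π⊥ = -7-22·β' ≈ -0.3389 ∈ [-0.5, 0.5) ⇒ IN Λ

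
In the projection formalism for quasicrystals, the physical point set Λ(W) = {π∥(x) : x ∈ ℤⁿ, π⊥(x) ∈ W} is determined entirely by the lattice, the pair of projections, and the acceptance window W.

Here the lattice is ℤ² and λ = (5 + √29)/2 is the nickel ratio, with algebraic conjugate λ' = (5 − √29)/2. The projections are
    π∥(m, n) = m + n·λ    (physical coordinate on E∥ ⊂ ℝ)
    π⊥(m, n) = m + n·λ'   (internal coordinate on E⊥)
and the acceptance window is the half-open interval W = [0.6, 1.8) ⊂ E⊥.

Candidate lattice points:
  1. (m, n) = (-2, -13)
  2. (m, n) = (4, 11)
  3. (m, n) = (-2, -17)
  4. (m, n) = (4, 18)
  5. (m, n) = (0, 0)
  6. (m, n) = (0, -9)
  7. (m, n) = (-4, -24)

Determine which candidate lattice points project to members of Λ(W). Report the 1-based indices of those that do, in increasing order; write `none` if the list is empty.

3, 6, 7

Numerically λ ≈ 5.19258 and λ' = −1/λ ≈ -0.19258.
#1 (-2,-13): internal coord -2 + (-13)·λ' = +0.50357; +0.50357 ∉ [0.6, 1.8) → out
#2 (4,11): internal coord 4 + (11)·λ' = +1.88159; +1.88159 ∉ [0.6, 1.8) → out
#3 (-2,-17): internal coord -2 + (-17)·λ' = +1.27390; +1.27390 ∈ [0.6, 1.8) → IN Λ
#4 (4,18): internal coord 4 + (18)·λ' = +0.53352; +0.53352 ∉ [0.6, 1.8) → out
#5 (0,0): internal coord 0 + (0)·λ' = +0.00000; +0.00000 ∉ [0.6, 1.8) → out
#6 (0,-9): internal coord 0 + (-9)·λ' = +1.73324; +1.73324 ∈ [0.6, 1.8) → IN Λ
#7 (-4,-24): internal coord -4 + (-24)·λ' = +0.62198; +0.62198 ∈ [0.6, 1.8) → IN Λ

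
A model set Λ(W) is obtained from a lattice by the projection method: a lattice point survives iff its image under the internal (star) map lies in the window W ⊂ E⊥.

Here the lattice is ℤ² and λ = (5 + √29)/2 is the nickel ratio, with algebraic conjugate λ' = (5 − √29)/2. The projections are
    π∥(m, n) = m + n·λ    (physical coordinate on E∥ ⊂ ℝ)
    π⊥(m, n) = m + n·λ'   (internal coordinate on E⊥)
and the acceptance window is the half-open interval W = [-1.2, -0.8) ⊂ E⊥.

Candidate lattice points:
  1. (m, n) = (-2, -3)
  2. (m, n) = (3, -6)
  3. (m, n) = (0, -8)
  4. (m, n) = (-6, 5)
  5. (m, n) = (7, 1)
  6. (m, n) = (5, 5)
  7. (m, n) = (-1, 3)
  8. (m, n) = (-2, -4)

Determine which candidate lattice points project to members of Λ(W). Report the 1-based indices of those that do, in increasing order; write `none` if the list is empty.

none

λ' = (5−√29)/2 ≈ -0.192582.
#1 (-2,-3): internal coord -2 + (-3)·λ' = -1.422253; -1.422253 ∉ [-1.2, -0.8) → out
#2 (3,-6): internal coord 3 + (-6)·λ' = +4.155494; +4.155494 ∉ [-1.2, -0.8) → out
#3 (0,-8): internal coord 0 + (-8)·λ' = +1.540659; +1.540659 ∉ [-1.2, -0.8) → out
#4 (-6,5): internal coord -6 + (5)·λ' = -6.962912; -6.962912 ∉ [-1.2, -0.8) → out
#5 (7,1): internal coord 7 + (1)·λ' = +6.807418; +6.807418 ∉ [-1.2, -0.8) → out
#6 (5,5): internal coord 5 + (5)·λ' = +4.037088; +4.037088 ∉ [-1.2, -0.8) → out
#7 (-1,3): internal coord -1 + (3)·λ' = -1.577747; -1.577747 ∉ [-1.2, -0.8) → out
#8 (-2,-4): internal coord -2 + (-4)·λ' = -1.229670; -1.229670 ∉ [-1.2, -0.8) → out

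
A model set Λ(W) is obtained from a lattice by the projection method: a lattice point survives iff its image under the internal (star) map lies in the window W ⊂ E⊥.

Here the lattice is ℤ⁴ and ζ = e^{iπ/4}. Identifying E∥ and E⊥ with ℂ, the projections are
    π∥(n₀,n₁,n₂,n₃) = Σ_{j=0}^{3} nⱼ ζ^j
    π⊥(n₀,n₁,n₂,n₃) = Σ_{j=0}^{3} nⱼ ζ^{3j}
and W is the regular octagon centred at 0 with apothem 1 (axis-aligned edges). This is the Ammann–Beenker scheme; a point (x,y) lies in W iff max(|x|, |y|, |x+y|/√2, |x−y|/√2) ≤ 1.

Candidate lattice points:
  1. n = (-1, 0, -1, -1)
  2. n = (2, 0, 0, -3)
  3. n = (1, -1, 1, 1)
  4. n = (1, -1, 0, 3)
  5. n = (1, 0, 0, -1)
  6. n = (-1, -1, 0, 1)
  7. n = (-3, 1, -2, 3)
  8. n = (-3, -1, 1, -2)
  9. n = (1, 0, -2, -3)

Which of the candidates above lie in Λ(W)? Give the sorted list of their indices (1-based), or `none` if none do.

5, 6

Internal map: ζ^{3j} for j=0..3 gives (1,0), (−√2/2,√2/2), (0,−1), (√2/2,√2/2).
candidate 1: n = (-1, 0, -1, -1) → π⊥ ≈ (-1.7071, +0.2929); max(|x|,|y|,|x±y|/√2) = 1.7071 > 1 ⇒ ∉ W
candidate 2: n = (2, 0, 0, -3) → π⊥ ≈ (-0.1213, -2.1213); max(|x|,|y|,|x±y|/√2) = 2.1213 > 1 ⇒ ∉ W
candidate 3: n = (1, -1, 1, 1) → π⊥ ≈ (+2.4142, -1.0000); max(|x|,|y|,|x±y|/√2) = 2.4142 > 1 ⇒ ∉ W
candidate 4: n = (1, -1, 0, 3) → π⊥ ≈ (+3.8284, +1.4142); max(|x|,|y|,|x±y|/√2) = 3.8284 > 1 ⇒ ∉ W
candidate 5: n = (1, 0, 0, -1) → π⊥ ≈ (+0.2929, -0.7071); max(|x|,|y|,|x±y|/√2) = 0.7071 ≤ 1 ⇒ ∈ W
candidate 6: n = (-1, -1, 0, 1) → π⊥ ≈ (+0.4142, +0.0000); max(|x|,|y|,|x±y|/√2) = 0.4142 ≤ 1 ⇒ ∈ W
candidate 7: n = (-3, 1, -2, 3) → π⊥ ≈ (-1.5858, +4.8284); max(|x|,|y|,|x±y|/√2) = 4.8284 > 1 ⇒ ∉ W
candidate 8: n = (-3, -1, 1, -2) → π⊥ ≈ (-3.7071, -3.1213); max(|x|,|y|,|x±y|/√2) = 4.8284 > 1 ⇒ ∉ W
candidate 9: n = (1, 0, -2, -3) → π⊥ ≈ (-1.1213, -0.1213); max(|x|,|y|,|x±y|/√2) = 1.1213 > 1 ⇒ ∉ W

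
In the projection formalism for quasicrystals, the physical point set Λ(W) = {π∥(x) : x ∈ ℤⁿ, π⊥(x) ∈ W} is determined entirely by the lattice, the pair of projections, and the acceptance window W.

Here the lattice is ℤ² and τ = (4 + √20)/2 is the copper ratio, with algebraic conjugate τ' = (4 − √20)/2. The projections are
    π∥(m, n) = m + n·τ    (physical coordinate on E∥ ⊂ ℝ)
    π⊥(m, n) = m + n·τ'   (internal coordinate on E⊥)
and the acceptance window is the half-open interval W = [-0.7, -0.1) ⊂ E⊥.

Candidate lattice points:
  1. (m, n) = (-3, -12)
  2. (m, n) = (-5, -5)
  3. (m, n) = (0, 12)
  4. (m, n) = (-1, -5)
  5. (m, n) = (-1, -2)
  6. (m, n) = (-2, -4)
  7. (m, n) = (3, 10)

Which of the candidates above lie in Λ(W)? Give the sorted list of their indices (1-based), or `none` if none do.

1, 5

Numerically τ ≈ 4.2361 and τ' = −1/τ ≈ -0.2361.
candidate 1: (m,n)=(-3,-12) → π∥ = -3-12·τ ≈ -53.8328, π⊥ = -3-12·τ' ≈ -0.1672 ∈ [-0.7, -0.1) ⇒ IN Λ
candidate 2: (m,n)=(-5,-5) → π∥ = -5-5·τ ≈ -26.1803, π⊥ = -5-5·τ' ≈ -3.8197 ∉ [-0.7, -0.1) ⇒ out
candidate 3: (m,n)=(0,12) → π∥ = 0+12·τ ≈ 50.8328, π⊥ = 0+12·τ' ≈ -2.8328 ∉ [-0.7, -0.1) ⇒ out
candidate 4: (m,n)=(-1,-5) → π∥ = -1-5·τ ≈ -22.1803, π⊥ = -1-5·τ' ≈ 0.1803 ∉ [-0.7, -0.1) ⇒ out
candidate 5: (m,n)=(-1,-2) → π∥ = -1-2·τ ≈ -9.4721, π⊥ = -1-2·τ' ≈ -0.5279 ∈ [-0.7, -0.1) ⇒ IN Λ
candidate 6: (m,n)=(-2,-4) → π∥ = -2-4·τ ≈ -18.9443, π⊥ = -2-4·τ' ≈ -1.0557 ∉ [-0.7, -0.1) ⇒ out
candidate 7: (m,n)=(3,10) → π∥ = 3+10·τ ≈ 45.3607, π⊥ = 3+10·τ' ≈ 0.6393 ∉ [-0.7, -0.1) ⇒ out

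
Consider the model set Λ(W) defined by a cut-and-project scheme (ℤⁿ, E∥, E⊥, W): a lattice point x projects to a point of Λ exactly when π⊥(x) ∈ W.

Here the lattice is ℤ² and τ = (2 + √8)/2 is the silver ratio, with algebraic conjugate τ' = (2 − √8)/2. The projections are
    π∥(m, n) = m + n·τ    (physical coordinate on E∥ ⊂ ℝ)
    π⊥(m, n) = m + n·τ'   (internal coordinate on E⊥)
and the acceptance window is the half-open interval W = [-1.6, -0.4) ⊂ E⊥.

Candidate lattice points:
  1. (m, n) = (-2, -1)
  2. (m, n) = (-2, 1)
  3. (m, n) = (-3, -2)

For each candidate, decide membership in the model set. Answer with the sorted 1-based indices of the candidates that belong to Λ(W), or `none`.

Numerically τ ≈ 2.41421 and τ' = −1/τ ≈ -0.41421.
candidate 1: (m,n)=(-2,-1) → π∥ = -2-1·τ ≈ -4.41421, π⊥ = -2-1·τ' ≈ -1.58579 ∈ [-1.6, -0.4) ⇒ IN Λ
candidate 2: (m,n)=(-2,1) → π∥ = -2+1·τ ≈ 0.41421, π⊥ = -2+1·τ' ≈ -2.41421 ∉ [-1.6, -0.4) ⇒ out
candidate 3: (m,n)=(-3,-2) → π∥ = -3-2·τ ≈ -7.82843, π⊥ = -3-2·τ' ≈ -2.17157 ∉ [-1.6, -0.4) ⇒ out

1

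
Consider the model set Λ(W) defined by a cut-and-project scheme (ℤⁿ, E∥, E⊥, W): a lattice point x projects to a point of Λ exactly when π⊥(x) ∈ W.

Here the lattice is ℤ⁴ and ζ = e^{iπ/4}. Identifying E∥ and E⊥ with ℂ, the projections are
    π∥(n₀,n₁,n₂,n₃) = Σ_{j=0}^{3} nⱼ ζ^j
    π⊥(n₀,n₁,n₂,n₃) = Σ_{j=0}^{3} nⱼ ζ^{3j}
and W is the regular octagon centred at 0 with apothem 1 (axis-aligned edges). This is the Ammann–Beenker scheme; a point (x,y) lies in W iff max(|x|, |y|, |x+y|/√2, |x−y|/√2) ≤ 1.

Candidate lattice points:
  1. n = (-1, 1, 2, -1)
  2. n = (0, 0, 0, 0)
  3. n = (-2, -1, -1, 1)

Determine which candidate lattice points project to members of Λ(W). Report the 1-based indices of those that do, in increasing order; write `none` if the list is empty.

2

π⊥(n) = n₀ + n₁ζ³ + n₂ζ⁶ + n₃ζ⁹ where ζ = e^{iπ/4}.
#1 (-1, 1, 2, -1): internal (-2.41421, -2.00000); octagon support 3.12132 vs apothem 1 → ∉ W
#2 (0, 0, 0, 0): internal (0.00000, 0.00000); octagon support 0.00000 vs apothem 1 → ∈ W
#3 (-2, -1, -1, 1): internal (-0.58579, 1.00000); octagon support 1.12132 vs apothem 1 → ∉ W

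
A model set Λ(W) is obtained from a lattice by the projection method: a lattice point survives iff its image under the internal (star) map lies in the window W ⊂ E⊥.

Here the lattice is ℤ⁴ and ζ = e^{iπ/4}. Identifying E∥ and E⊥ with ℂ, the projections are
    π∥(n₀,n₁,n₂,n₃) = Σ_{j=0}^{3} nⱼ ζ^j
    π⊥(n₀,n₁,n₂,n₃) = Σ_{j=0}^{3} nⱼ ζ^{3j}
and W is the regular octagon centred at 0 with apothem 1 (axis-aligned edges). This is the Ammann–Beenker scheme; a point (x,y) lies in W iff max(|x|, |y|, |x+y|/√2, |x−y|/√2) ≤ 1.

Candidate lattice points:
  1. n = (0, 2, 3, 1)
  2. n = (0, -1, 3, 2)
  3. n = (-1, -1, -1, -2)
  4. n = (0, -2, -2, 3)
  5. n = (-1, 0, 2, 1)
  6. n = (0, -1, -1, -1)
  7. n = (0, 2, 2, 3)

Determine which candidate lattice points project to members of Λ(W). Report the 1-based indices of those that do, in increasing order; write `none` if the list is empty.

With ζ = e^{iπ/4} the internal vectors are ζ^0,ζ^3,ζ^6,ζ^9.
#1 (0, 2, 3, 1): internal (-0.70711, -0.87868); octagon support 1.12132 vs apothem 1 → ∉ W
#2 (0, -1, 3, 2): internal (2.12132, -2.29289); octagon support 3.12132 vs apothem 1 → ∉ W
#3 (-1, -1, -1, -2): internal (-1.70711, -1.12132); octagon support 2.00000 vs apothem 1 → ∉ W
#4 (0, -2, -2, 3): internal (3.53553, 2.70711); octagon support 4.41421 vs apothem 1 → ∉ W
#5 (-1, 0, 2, 1): internal (-0.29289, -1.29289); octagon support 1.29289 vs apothem 1 → ∉ W
#6 (0, -1, -1, -1): internal (0.00000, -0.41421); octagon support 0.41421 vs apothem 1 → ∈ W
#7 (0, 2, 2, 3): internal (0.70711, 1.53553); octagon support 1.58579 vs apothem 1 → ∉ W

6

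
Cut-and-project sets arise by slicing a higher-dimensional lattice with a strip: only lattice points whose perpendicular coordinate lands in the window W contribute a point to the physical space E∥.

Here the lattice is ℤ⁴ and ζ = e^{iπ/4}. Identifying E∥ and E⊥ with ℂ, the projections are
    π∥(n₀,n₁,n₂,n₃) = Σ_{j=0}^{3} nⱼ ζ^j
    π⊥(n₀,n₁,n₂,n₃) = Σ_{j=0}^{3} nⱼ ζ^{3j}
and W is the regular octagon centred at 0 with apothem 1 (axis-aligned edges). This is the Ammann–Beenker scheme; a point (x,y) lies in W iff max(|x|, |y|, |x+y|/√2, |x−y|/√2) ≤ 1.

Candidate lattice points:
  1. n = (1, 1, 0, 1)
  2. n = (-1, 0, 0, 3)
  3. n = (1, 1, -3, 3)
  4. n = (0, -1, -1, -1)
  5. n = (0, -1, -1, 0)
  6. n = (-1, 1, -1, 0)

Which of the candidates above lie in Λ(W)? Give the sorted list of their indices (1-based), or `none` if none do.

With ζ = e^{iπ/4} the internal vectors are ζ^0,ζ^3,ζ^6,ζ^9.
#1 (1, 1, 0, 1): internal (1.000000, 1.414214); octagon support 1.707107 vs apothem 1 → ∉ W
#2 (-1, 0, 0, 3): internal (1.121320, 2.121320); octagon support 2.292893 vs apothem 1 → ∉ W
#3 (1, 1, -3, 3): internal (2.414214, 5.828427); octagon support 5.828427 vs apothem 1 → ∉ W
#4 (0, -1, -1, -1): internal (0.000000, -0.414214); octagon support 0.414214 vs apothem 1 → ∈ W
#5 (0, -1, -1, 0): internal (0.707107, 0.292893); octagon support 0.707107 vs apothem 1 → ∈ W
#6 (-1, 1, -1, 0): internal (-1.707107, 1.707107); octagon support 2.414214 vs apothem 1 → ∉ W

4, 5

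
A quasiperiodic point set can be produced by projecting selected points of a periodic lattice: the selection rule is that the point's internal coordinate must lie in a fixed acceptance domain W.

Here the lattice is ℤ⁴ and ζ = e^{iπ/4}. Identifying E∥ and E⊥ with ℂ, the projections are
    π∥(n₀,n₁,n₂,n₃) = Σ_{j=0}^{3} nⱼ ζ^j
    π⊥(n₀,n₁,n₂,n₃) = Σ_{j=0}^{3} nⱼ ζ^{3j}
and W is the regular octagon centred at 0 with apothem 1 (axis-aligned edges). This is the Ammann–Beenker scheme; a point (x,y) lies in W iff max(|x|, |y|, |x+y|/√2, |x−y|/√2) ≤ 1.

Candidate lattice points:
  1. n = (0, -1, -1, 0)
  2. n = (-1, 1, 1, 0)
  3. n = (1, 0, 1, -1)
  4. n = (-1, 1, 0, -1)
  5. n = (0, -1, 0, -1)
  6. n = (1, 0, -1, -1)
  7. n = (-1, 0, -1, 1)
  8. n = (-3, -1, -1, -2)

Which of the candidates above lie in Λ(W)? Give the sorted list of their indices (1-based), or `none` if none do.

Internal map: ζ^{3j} for j=0..3 gives (1,0), (−√2/2,√2/2), (0,−1), (√2/2,√2/2).
#1 (0, -1, -1, 0): internal (0.70711, 0.29289); octagon support 0.70711 vs apothem 1 → ∈ W
#2 (-1, 1, 1, 0): internal (-1.70711, -0.29289); octagon support 1.70711 vs apothem 1 → ∉ W
#3 (1, 0, 1, -1): internal (0.29289, -1.70711); octagon support 1.70711 vs apothem 1 → ∉ W
#4 (-1, 1, 0, -1): internal (-2.41421, 0.00000); octagon support 2.41421 vs apothem 1 → ∉ W
#5 (0, -1, 0, -1): internal (0.00000, -1.41421); octagon support 1.41421 vs apothem 1 → ∉ W
#6 (1, 0, -1, -1): internal (0.29289, 0.29289); octagon support 0.41421 vs apothem 1 → ∈ W
#7 (-1, 0, -1, 1): internal (-0.29289, 1.70711); octagon support 1.70711 vs apothem 1 → ∉ W
#8 (-3, -1, -1, -2): internal (-3.70711, -1.12132); octagon support 3.70711 vs apothem 1 → ∉ W

1, 6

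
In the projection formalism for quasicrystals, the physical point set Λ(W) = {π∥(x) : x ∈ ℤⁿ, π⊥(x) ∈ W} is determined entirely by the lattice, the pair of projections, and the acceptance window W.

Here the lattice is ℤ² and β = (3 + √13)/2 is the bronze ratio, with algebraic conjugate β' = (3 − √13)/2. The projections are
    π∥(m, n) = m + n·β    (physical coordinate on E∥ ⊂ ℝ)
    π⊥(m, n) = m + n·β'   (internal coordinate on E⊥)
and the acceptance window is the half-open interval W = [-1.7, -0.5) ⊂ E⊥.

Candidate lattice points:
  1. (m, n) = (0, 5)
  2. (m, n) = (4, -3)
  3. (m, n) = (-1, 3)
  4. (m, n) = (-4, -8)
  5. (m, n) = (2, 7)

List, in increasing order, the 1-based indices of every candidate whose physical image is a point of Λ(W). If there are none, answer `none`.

1, 4

Numerically β ≈ 3.3028 and β' = −1/β ≈ -0.3028.
#1 (0,5): internal coord 0 + (5)·β' = -1.5139; -1.5139 ∈ [-1.7, -0.5) → IN Λ
#2 (4,-3): internal coord 4 + (-3)·β' = +4.9083; +4.9083 ∉ [-1.7, -0.5) → out
#3 (-1,3): internal coord -1 + (3)·β' = -1.9083; -1.9083 ∉ [-1.7, -0.5) → out
#4 (-4,-8): internal coord -4 + (-8)·β' = -1.5778; -1.5778 ∈ [-1.7, -0.5) → IN Λ
#5 (2,7): internal coord 2 + (7)·β' = -0.1194; -0.1194 ∉ [-1.7, -0.5) → out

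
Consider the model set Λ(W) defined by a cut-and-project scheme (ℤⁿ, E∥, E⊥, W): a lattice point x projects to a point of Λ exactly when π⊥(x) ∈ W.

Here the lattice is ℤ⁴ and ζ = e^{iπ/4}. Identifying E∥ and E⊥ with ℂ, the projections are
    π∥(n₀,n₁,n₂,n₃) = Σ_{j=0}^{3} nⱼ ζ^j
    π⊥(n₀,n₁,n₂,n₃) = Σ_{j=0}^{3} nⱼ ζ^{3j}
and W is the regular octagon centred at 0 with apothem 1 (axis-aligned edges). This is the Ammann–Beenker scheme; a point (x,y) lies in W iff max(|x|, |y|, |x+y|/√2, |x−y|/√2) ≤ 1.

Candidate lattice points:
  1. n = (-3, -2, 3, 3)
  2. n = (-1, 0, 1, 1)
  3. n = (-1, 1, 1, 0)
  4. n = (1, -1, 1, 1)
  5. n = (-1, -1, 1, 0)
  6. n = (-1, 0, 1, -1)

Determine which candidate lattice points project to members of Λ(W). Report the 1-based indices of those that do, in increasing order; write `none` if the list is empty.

2

With ζ = e^{iπ/4} the internal vectors are ζ^0,ζ^3,ζ^6,ζ^9.
candidate 1: n = (-3, -2, 3, 3) → π⊥ ≈ (+0.535534, -2.292893); max(|x|,|y|,|x±y|/√2) = 2.292893 > 1 ⇒ ∉ W
candidate 2: n = (-1, 0, 1, 1) → π⊥ ≈ (-0.292893, -0.292893); max(|x|,|y|,|x±y|/√2) = 0.414214 ≤ 1 ⇒ ∈ W
candidate 3: n = (-1, 1, 1, 0) → π⊥ ≈ (-1.707107, -0.292893); max(|x|,|y|,|x±y|/√2) = 1.707107 > 1 ⇒ ∉ W
candidate 4: n = (1, -1, 1, 1) → π⊥ ≈ (+2.414214, -1.000000); max(|x|,|y|,|x±y|/√2) = 2.414214 > 1 ⇒ ∉ W
candidate 5: n = (-1, -1, 1, 0) → π⊥ ≈ (-0.292893, -1.707107); max(|x|,|y|,|x±y|/√2) = 1.707107 > 1 ⇒ ∉ W
candidate 6: n = (-1, 0, 1, -1) → π⊥ ≈ (-1.707107, -1.707107); max(|x|,|y|,|x±y|/√2) = 2.414214 > 1 ⇒ ∉ W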